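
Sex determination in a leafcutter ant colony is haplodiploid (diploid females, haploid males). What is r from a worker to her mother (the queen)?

One meiotic link between diploid queen and diploid daughter: r = 1/2.

0.5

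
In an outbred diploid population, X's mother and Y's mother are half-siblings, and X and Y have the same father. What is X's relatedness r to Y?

With two independent routes of shared ancestry, r is the sum of the two contributions.
X and Y are related in two ways: half first cousins through their mothers (r = 1/16) and half-sibs through their shared father (r = 1/4).
r = 1/16 + 1/4 = 5/16 = 0.3125.

0.3125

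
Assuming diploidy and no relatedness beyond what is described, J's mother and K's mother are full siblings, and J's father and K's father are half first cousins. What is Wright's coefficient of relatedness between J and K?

Independent pedigree routes through distinct common ancestors add.
J and K are related in two ways: first cousins through their mothers (r = 1/8) and half second cousins through their fathers (r = 1/64).
r = 1/8 + 1/64 = 9/64 = 0.140625.

0.140625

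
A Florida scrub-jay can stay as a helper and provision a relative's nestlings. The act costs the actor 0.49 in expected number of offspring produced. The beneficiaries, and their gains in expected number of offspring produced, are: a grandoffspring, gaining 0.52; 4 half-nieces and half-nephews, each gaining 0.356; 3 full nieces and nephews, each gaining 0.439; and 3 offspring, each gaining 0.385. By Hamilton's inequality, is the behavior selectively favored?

Hamilton's rule: the trait is favored when the sum of r·B over every recipient exceeds the actor's cost C.
r to a grandoffspring = 0.25 (two parent–offspring links: r = (1/2)^2 = 1/4).
r to a half-niece or half-nephew = 0.125 (half-aunt/uncle↔niece/nephew: one path of length 3: r = (1/2)^3 = 1/8).
r to a full niece or nephew = 1/4 (full aunt/uncle↔niece/nephew: two paths of length 3 through the shared grandparent pair: r = 2·(1/2)^3 = 1/4).
r to an offspring = 0.5 (one parent–offspring link: r = (1/2)^1 = 1/2).
Summing one r·B term per recipient: 1·0.25·0.52 + 4·0.125·0.356 + 3·0.25·0.439 + 3·0.5·0.385 = 1.21475.
1.21475 > 0.49: the indirect benefit exceeds the cost.

Yes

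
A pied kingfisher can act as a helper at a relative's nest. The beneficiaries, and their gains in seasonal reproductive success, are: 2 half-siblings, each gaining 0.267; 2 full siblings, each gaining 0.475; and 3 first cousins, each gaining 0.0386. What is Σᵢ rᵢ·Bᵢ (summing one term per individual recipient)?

r to a half-sibling = 0.25 (half-sibs share one parent — one path of length 2: r = (1/2)^2 = 1/4).
r to a full sibling = 1/2 (full sibs share both parents — two paths of length 2: r = 2·(1/2)^2 = 1/2).
r to a first cousin = 1/8 (first cousins share one grandparent pair — two paths of length 4: r = 2·(1/2)^4 = 1/8).
Summing one r·B term per recipient: 2·0.25·0.267 + 2·0.5·0.475 + 3·0.125·0.0386 = 0.622975.

0.622975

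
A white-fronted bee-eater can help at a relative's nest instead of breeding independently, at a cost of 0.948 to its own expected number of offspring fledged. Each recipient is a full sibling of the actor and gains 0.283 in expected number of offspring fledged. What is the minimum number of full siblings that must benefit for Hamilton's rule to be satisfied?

7

r to a full sibling = 1/2 (full sibs share both parents — two paths of length 2: r = 2·(1/2)^2 = 1/2).
Hamilton's rule: n·r·B > C  ⇒  n > C/(r·B) = 0.948/(0.5·0.283) = 6.7.
The smallest integer exceeding 6.7 is 7.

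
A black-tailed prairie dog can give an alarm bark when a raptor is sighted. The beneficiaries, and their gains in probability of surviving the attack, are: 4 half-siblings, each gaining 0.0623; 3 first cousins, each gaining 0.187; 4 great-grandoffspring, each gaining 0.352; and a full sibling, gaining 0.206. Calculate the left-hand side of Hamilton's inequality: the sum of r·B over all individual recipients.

r to a half-sibling = 1/4 (half-sibs share one parent — one path of length 2: r = (1/2)^2 = 1/4).
r to a first cousin = 1/8 (first cousins share one grandparent pair — two paths of length 4: r = 2·(1/2)^4 = 1/8).
r to a great-grandoffspring = 1/8 (three parent–offspring links: r = (1/2)^3 = 1/8).
r to a full sibling = 1/2 (full sibs share both parents — two paths of length 2: r = 2·(1/2)^2 = 1/2).
Summing one r·B term per recipient: 4·0.25·0.0623 + 3·0.125·0.187 + 4·0.125·0.352 + 1·0.5·0.206 = 0.411425.

0.411425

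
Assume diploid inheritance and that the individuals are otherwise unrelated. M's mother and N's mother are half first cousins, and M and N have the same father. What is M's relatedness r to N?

Wright's path rule: contributions from independent ancestry routes add.
M and N are related in two ways: half second cousins through their mothers (r = 1/64) and half-sibs through their shared father (r = 1/4).
r = 1/64 + 1/4 = 17/64 = 0.265625.

0.265625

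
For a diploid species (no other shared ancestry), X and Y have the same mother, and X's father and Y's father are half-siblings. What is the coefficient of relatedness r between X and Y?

0.3125

Wright's path rule: contributions from independent ancestry routes add.
X and Y are related in two ways: half-sibs through their shared mother (r = 1/4) and half first cousins through their fathers (r = 1/16).
r = 1/4 + 1/16 = 0.3125.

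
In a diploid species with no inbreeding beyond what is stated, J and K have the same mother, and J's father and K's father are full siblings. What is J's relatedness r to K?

0.375

Relatedness sums over independent paths through distinct common ancestors.
J and K are related in two ways: half-sibs through their shared mother (r = 1/4) and first cousins through their fathers (r = 1/8).
r = 1/4 + 1/8 = 3/8 = 0.375.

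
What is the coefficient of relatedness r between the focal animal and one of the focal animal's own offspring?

Each parent–offspring link contributes a factor of 1/2, and independent paths through distinct common ancestors add.
One parent–offspring link: r = (1/2)^1 = 1/2.

0.5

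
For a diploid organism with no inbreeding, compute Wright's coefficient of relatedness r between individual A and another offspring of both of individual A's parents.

Each parent–offspring link contributes a factor of 1/2, and independent paths through distinct common ancestors add.
Full sibs share both parents — two paths of length 2: r = 2·(1/2)^2 = 1/2.

0.5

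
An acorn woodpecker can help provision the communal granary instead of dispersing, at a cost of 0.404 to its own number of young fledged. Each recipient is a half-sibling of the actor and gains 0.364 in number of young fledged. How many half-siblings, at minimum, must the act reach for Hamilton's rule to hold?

r to a half-sibling = 1/4 (half-sibs share one parent — one path of length 2: r = (1/2)^2 = 1/4).
Hamilton's rule: n·r·B > C  ⇒  n > C/(r·B) = 0.404/(0.25·0.364) = 4.44.
The smallest integer exceeding 4.44 is 5.

5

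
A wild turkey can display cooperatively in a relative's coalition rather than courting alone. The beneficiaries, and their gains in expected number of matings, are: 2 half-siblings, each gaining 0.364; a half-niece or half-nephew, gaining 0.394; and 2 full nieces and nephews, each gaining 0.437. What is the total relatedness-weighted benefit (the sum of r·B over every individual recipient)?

r to a half-sibling = 0.25 (half-sibs share one parent — one path of length 2: r = (1/2)^2 = 1/4).
r to a half-niece or half-nephew = 1/8 (half-aunt/uncle↔niece/nephew: one path of length 3: r = (1/2)^3 = 1/8).
r to a full niece or nephew = 1/4 (full aunt/uncle↔niece/nephew: two paths of length 3 through the shared grandparent pair: r = 2·(1/2)^3 = 1/4).
Summing one r·B term per recipient: 2·0.25·0.364 + 1·0.125·0.394 + 2·0.25·0.437 = 0.44975.

0.44975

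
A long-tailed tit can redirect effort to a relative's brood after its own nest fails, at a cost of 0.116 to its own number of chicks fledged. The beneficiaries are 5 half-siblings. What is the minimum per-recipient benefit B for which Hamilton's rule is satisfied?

0.0928

r to a half-sibling = 1/4 (half-sibs share one parent — one path of length 2: r = (1/2)^2 = 1/4).
Hamilton's rule with n recipients of equal r: n·r·B > C, so B > C/(n·r) = 0.116/(5·0.25) = 0.0928.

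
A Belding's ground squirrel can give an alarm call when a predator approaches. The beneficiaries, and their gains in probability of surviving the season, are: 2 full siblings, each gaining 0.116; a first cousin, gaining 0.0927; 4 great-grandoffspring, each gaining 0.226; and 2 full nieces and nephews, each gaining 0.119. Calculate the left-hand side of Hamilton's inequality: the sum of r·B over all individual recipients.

r to a full sibling = 1/2 (full sibs share both parents — two paths of length 2: r = 2·(1/2)^2 = 1/2).
r to a first cousin = 0.125 (first cousins share one grandparent pair — two paths of length 4: r = 2·(1/2)^4 = 1/8).
r to a great-grandoffspring = 1/8 (three parent–offspring links: r = (1/2)^3 = 1/8).
r to a full niece or nephew = 0.25 (full aunt/uncle↔niece/nephew: two paths of length 3 through the shared grandparent pair: r = 2·(1/2)^3 = 1/4).
Summing one r·B term per recipient: 2·0.5·0.116 + 1·0.125·0.0927 + 4·0.125·0.226 + 2·0.25·0.119 = 0.3000875.

0.3000875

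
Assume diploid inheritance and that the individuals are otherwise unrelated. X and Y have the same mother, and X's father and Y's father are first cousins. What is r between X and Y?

0.28125

Relatedness sums over independent paths through distinct common ancestors.
X and Y are related in two ways: half-sibs through their shared mother (r = 1/4) and second cousins through their fathers (r = 1/32).
r = 1/4 + 1/32 = 0.28125.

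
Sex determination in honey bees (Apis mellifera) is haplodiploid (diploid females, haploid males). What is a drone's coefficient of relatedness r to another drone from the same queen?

Haploid brothers each carry a random half of the queen's diploid genome, so on average they share half: r = 1/2.

0.5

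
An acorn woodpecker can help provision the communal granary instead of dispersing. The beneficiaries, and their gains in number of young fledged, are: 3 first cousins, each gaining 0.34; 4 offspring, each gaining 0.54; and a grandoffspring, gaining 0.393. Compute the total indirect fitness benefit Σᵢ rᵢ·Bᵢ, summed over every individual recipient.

1.30575

r to a first cousin = 0.125 (first cousins share one grandparent pair — two paths of length 4: r = 2·(1/2)^4 = 1/8).
r to an offspring = 1/2 (one parent–offspring link: r = (1/2)^1 = 1/2).
r to a grandoffspring = 1/4 (two parent–offspring links: r = (1/2)^2 = 1/4).
Summing one r·B term per recipient: 3·0.125·0.34 + 4·0.5·0.54 + 1·0.25·0.393 = 1.30575.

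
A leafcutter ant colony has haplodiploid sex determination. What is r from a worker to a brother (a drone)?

0.25

Her haploid brother carries none of their father's genes and a random half of their mother's genome; that half matches the maternal half of her own genome with probability 1/2: r = 1/2 · 1/2 = 1/4.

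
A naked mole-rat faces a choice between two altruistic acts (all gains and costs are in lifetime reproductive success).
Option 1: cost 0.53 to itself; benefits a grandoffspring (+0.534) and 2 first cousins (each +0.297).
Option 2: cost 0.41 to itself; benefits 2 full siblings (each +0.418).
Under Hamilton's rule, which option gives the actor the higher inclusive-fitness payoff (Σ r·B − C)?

Option 2

Option 1: r to a grandoffspring = 0.25.
Option 1: r to a first cousin = 0.125.
Option 1: Σ r·B − C = (1·0.25·0.534 + 2·0.125·0.297) − 0.53 = -0.32225.
Option 2: r to a full sibling = 0.5.
Option 2: Σ r·B − C = (2·0.5·0.418) − 0.41 = 0.008.
Option 2 has the higher net inclusive-fitness payoff.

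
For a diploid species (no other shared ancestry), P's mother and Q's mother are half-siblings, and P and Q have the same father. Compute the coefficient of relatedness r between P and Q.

0.3125

Independent pedigree routes through distinct common ancestors add.
P and Q are related in two ways: half first cousins through their mothers (r = 1/16) and half-sibs through their shared father (r = 1/4).
r = 1/16 + 1/4 = 0.3125.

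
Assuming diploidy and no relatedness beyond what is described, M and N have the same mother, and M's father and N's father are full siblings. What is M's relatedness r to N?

Relatedness sums over independent paths through distinct common ancestors.
M and N are related in two ways: half-sibs through their shared mother (r = 1/4) and first cousins through their fathers (r = 1/8).
r = 1/4 + 1/8 = 3/8 = 0.375.

0.375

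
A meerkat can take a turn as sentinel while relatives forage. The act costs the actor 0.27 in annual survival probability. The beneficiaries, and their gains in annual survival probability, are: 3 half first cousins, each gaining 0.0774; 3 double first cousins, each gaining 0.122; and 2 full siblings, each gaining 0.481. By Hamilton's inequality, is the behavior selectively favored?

Hamilton's rule: the trait is favored when the sum of r·B over every recipient exceeds the actor's cost C.
r to a half first cousin = 1/16 (half first cousins share one grandparent — one path of length 4: r = (1/2)^4 = 1/16).
r to a double first cousin = 1/4 (double first cousins share both grandparent pairs — four paths of length 4: r = 4·(1/2)^4 = 1/4).
r to a full sibling = 0.5 (full sibs share both parents — two paths of length 2: r = 2·(1/2)^2 = 1/2).
Summing one r·B term per recipient: 3·0.0625·0.0774 + 3·0.25·0.122 + 2·0.5·0.481 = 0.5870125.
0.5870125 > 0.27: the indirect benefit exceeds the cost.

Yes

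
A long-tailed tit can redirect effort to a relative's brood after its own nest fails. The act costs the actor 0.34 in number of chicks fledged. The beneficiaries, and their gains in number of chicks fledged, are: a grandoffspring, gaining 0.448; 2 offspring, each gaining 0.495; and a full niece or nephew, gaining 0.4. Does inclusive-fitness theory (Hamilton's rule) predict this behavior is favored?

Hamilton's rule: the trait is favored when the sum of r·B over every recipient exceeds the actor's cost C.
r to a grandoffspring = 0.25 (two parent–offspring links: r = (1/2)^2 = 1/4).
r to an offspring = 0.5 (one parent–offspring link: r = (1/2)^1 = 1/2).
r to a full niece or nephew = 0.25 (full aunt/uncle↔niece/nephew: two paths of length 3 through the shared grandparent pair: r = 2·(1/2)^3 = 1/4).
Summing one r·B term per recipient: 1·0.25·0.448 + 2·0.5·0.495 + 1·0.25·0.4 = 0.707.
0.707 > 0.34: the indirect benefit exceeds the cost.

Yes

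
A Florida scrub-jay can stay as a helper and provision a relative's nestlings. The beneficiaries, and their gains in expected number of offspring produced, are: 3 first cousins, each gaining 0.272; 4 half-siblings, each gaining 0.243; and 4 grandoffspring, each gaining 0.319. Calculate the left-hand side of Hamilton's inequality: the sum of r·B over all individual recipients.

0.664

r to a first cousin = 0.125 (first cousins share one grandparent pair — two paths of length 4: r = 2·(1/2)^4 = 1/8).
r to a half-sibling = 1/4 (half-sibs share one parent — one path of length 2: r = (1/2)^2 = 1/4).
r to a grandoffspring = 1/4 (two parent–offspring links: r = (1/2)^2 = 1/4).
Summing one r·B term per recipient: 3·0.125·0.272 + 4·0.25·0.243 + 4·0.25·0.319 = 0.664.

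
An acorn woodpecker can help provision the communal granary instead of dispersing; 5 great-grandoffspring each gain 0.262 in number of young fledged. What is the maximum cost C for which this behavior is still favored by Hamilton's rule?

r to a great-grandoffspring = 1/8 (three parent–offspring links: r = (1/2)^3 = 1/8).
Hamilton's rule: n·r·B > C, so the trait is favored while C < n·r·B = 5·0.125·0.262 = 0.16375.

0.16375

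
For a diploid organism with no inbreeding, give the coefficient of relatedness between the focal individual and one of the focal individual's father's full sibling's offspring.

Each parent–offspring link contributes a factor of 1/2, and independent paths through distinct common ancestors add.
First cousins share one grandparent pair — two paths of length 4: r = 2·(1/2)^4 = 1/8.

0.125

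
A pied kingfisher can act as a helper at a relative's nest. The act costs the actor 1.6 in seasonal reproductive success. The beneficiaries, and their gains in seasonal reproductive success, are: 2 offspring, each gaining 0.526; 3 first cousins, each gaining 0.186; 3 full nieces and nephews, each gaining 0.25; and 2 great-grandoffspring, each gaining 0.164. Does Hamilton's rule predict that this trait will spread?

Hamilton's rule: the trait is favored when the sum of r·B over every recipient exceeds the actor's cost C.
r to an offspring = 0.5 (one parent–offspring link: r = (1/2)^1 = 1/2).
r to a first cousin = 0.125 (first cousins share one grandparent pair — two paths of length 4: r = 2·(1/2)^4 = 1/8).
r to a full niece or nephew = 1/4 (full aunt/uncle↔niece/nephew: two paths of length 3 through the shared grandparent pair: r = 2·(1/2)^3 = 1/4).
r to a great-grandoffspring = 1/8 (three parent–offspring links: r = (1/2)^3 = 1/8).
Summing one r·B term per recipient: 2·0.5·0.526 + 3·0.125·0.186 + 3·0.25·0.25 + 2·0.125·0.164 = 0.82425.
0.82425 < 1.6: the indirect benefit is less than the cost.

No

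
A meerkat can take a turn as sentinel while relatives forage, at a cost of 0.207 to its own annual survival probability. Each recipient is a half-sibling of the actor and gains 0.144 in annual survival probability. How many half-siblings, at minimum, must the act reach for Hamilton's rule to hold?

r to a half-sibling = 1/4 (half-sibs share one parent — one path of length 2: r = (1/2)^2 = 1/4).
Hamilton's rule: n·r·B > C  ⇒  n > C/(r·B) = 0.207/(0.25·0.144) = 5.75.
The smallest integer exceeding 5.75 is 6.

6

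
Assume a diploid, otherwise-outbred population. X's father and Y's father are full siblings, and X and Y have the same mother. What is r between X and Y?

Independent pedigree routes through distinct common ancestors add.
X and Y are related in two ways: first cousins through their fathers (r = 1/8) and half-sibs through their shared mother (r = 1/4).
r = 1/8 + 1/4 = 3/8 = 0.375.

0.375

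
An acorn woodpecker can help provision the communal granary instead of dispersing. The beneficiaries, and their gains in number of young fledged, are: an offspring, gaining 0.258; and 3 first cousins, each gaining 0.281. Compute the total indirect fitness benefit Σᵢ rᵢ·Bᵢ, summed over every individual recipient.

0.234375

r to an offspring = 1/2 (one parent–offspring link: r = (1/2)^1 = 1/2).
r to a first cousin = 0.125 (first cousins share one grandparent pair — two paths of length 4: r = 2·(1/2)^4 = 1/8).
Summing one r·B term per recipient: 1·0.5·0.258 + 3·0.125·0.281 = 0.234375.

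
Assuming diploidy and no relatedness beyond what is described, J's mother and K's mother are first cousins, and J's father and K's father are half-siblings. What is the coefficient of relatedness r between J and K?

Relatedness sums over independent paths through distinct common ancestors.
J and K are related in two ways: second cousins through their mothers (r = 1/32) and half first cousins through their fathers (r = 1/16).
r = 1/32 + 1/16 = 3/32 = 0.09375.

0.09375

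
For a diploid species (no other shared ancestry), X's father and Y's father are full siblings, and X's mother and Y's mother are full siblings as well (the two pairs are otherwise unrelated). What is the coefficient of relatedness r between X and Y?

0.25

Independent pedigree routes through distinct common ancestors add.
X and Y are related in two ways: first cousins through their fathers (r = 1/8) and first cousins through their mothers (r = 1/8) — i.e. double first cousins.
r = 1/8 + 1/8 = 1/4 = 0.25.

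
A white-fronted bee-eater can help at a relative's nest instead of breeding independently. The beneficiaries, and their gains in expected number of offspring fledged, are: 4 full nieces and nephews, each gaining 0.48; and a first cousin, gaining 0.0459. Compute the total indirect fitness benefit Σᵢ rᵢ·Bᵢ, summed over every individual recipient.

r to a full niece or nephew = 0.25 (full aunt/uncle↔niece/nephew: two paths of length 3 through the shared grandparent pair: r = 2·(1/2)^3 = 1/4).
r to a first cousin = 1/8 (first cousins share one grandparent pair — two paths of length 4: r = 2·(1/2)^4 = 1/8).
Summing one r·B term per recipient: 4·0.25·0.48 + 1·0.125·0.0459 = 0.4857375.

0.4857375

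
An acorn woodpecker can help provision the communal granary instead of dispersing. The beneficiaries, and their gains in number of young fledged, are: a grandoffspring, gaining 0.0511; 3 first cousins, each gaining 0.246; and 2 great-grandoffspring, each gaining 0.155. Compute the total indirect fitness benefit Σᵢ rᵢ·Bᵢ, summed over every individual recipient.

r to a grandoffspring = 1/4 (two parent–offspring links: r = (1/2)^2 = 1/4).
r to a first cousin = 0.125 (first cousins share one grandparent pair — two paths of length 4: r = 2·(1/2)^4 = 1/8).
r to a great-grandoffspring = 1/8 (three parent–offspring links: r = (1/2)^3 = 1/8).
Summing one r·B term per recipient: 1·0.25·0.0511 + 3·0.125·0.246 + 2·0.125·0.155 = 0.143775.

0.143775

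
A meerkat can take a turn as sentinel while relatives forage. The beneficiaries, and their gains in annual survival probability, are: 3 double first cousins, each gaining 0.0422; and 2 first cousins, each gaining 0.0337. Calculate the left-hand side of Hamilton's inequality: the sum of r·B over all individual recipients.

0.040075

r to a double first cousin = 0.25 (double first cousins share both grandparent pairs — four paths of length 4: r = 4·(1/2)^4 = 1/4).
r to a first cousin = 1/8 (first cousins share one grandparent pair — two paths of length 4: r = 2·(1/2)^4 = 1/8).
Summing one r·B term per recipient: 3·0.25·0.0422 + 2·0.125·0.0337 = 0.040075.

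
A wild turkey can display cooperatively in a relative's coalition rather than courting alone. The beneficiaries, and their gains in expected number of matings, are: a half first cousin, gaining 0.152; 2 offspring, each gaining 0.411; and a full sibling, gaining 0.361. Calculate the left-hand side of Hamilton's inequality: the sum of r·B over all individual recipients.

0.601

r to a half first cousin = 0.0625 (half first cousins share one grandparent — one path of length 4: r = (1/2)^4 = 1/16).
r to an offspring = 0.5 (one parent–offspring link: r = (1/2)^1 = 1/2).
r to a full sibling = 1/2 (full sibs share both parents — two paths of length 2: r = 2·(1/2)^2 = 1/2).
Summing one r·B term per recipient: 1·0.0625·0.152 + 2·0.5·0.411 + 1·0.5·0.361 = 0.601.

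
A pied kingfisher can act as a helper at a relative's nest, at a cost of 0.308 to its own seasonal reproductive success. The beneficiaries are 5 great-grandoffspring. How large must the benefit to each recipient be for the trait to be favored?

0.4928

r to a great-grandoffspring = 0.125 (three parent–offspring links: r = (1/2)^3 = 1/8).
Hamilton's rule with n recipients of equal r: n·r·B > C, so B > C/(n·r) = 0.308/(5·0.125) = 0.4928.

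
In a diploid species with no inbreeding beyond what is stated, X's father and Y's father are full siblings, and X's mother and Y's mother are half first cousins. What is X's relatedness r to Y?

Wright's path rule: contributions from independent ancestry routes add.
X and Y are related in two ways: first cousins through their fathers (r = 1/8) and half second cousins through their mothers (r = 1/64).
r = 1/8 + 1/64 = 9/64 = 0.140625.

0.140625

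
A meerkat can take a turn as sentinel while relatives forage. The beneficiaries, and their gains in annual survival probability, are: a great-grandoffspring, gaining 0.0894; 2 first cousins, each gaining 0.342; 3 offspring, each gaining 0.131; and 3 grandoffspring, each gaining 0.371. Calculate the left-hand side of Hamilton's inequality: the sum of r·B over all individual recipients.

r to a great-grandoffspring = 1/8 (three parent–offspring links: r = (1/2)^3 = 1/8).
r to a first cousin = 1/8 (first cousins share one grandparent pair — two paths of length 4: r = 2·(1/2)^4 = 1/8).
r to an offspring = 1/2 (one parent–offspring link: r = (1/2)^1 = 1/2).
r to a grandoffspring = 0.25 (two parent–offspring links: r = (1/2)^2 = 1/4).
Summing one r·B term per recipient: 1·0.125·0.0894 + 2·0.125·0.342 + 3·0.5·0.131 + 3·0.25·0.371 = 0.571425.

0.571425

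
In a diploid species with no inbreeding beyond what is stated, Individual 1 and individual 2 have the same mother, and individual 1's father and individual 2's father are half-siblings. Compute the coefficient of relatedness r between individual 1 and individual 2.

0.3125

Wright's path rule: contributions from independent ancestry routes add.
Individual 1 and individual 2 are related in two ways: half-sibs through their shared mother (r = 1/4) and half first cousins through their fathers (r = 1/16).
r = 1/4 + 1/16 = 0.3125.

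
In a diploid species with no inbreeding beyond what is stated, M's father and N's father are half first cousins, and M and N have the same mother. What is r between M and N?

0.265625

Independent pedigree routes through distinct common ancestors add.
M and N are related in two ways: half second cousins through their fathers (r = 1/64) and half-sibs through their shared mother (r = 1/4).
r = 1/64 + 1/4 = 17/64 = 0.265625.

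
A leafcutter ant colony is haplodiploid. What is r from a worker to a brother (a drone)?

Her haploid brother carries none of their father's genes and a random half of their mother's genome; that half matches the maternal half of her own genome with probability 1/2: r = 1/2 · 1/2 = 1/4.

0.25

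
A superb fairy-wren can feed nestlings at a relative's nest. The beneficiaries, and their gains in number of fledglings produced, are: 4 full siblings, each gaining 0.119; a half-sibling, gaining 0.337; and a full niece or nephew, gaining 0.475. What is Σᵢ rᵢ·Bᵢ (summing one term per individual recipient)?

0.441

r to a full sibling = 1/2 (full sibs share both parents — two paths of length 2: r = 2·(1/2)^2 = 1/2).
r to a half-sibling = 1/4 (half-sibs share one parent — one path of length 2: r = (1/2)^2 = 1/4).
r to a full niece or nephew = 0.25 (full aunt/uncle↔niece/nephew: two paths of length 3 through the shared grandparent pair: r = 2·(1/2)^3 = 1/4).
Summing one r·B term per recipient: 4·0.5·0.119 + 1·0.25·0.337 + 1·0.25·0.475 = 0.441.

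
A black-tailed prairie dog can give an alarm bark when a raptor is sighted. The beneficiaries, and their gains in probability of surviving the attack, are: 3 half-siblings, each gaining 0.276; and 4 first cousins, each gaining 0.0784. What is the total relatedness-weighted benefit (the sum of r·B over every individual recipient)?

r to a half-sibling = 0.25 (half-sibs share one parent — one path of length 2: r = (1/2)^2 = 1/4).
r to a first cousin = 0.125 (first cousins share one grandparent pair — two paths of length 4: r = 2·(1/2)^4 = 1/8).
Summing one r·B term per recipient: 3·0.25·0.276 + 4·0.125·0.0784 = 0.2462.

0.2462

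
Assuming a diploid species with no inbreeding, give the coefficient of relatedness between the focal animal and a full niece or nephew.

Full aunt/uncle↔niece/nephew: two paths of length 3 through the shared grandparent pair: r = 2·(1/2)^3 = 1/4.

0.25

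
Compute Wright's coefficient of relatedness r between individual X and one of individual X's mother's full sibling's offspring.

Each parent–offspring link contributes a factor of 1/2, and independent paths through distinct common ancestors add.
First cousins share one grandparent pair — two paths of length 4: r = 2·(1/2)^4 = 1/8.

0.125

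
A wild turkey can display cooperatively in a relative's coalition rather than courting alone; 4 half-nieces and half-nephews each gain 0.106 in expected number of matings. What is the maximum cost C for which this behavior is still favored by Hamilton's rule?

r to a half-niece or half-nephew = 0.125 (half-aunt/uncle↔niece/nephew: one path of length 3: r = (1/2)^3 = 1/8).
Hamilton's rule: n·r·B > C, so the trait is favored while C < n·r·B = 4·0.125·0.106 = 0.053.

0.053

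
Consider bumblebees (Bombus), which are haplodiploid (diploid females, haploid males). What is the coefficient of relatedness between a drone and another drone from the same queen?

0.5

Haploid brothers each carry a random half of the queen's diploid genome, so on average they share half: r = 1/2.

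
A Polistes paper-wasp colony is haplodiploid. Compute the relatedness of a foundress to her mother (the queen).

0.5

One meiotic link between diploid queen and diploid daughter: r = 1/2.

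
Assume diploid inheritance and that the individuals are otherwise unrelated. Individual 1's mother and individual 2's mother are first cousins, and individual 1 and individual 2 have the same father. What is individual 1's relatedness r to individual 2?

Wright's path rule: contributions from independent ancestry routes add.
Individual 1 and individual 2 are related in two ways: second cousins through their mothers (r = 1/32) and half-sibs through their shared father (r = 1/4).
r = 1/32 + 1/4 = 0.28125.

0.28125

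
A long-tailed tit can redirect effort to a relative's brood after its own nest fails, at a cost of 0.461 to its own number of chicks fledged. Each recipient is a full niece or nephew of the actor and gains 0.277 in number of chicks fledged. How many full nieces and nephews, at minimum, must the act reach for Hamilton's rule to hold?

r to a full niece or nephew = 0.25 (full aunt/uncle↔niece/nephew: two paths of length 3 through the shared grandparent pair: r = 2·(1/2)^3 = 1/4).
Hamilton's rule: n·r·B > C  ⇒  n > C/(r·B) = 0.461/(0.25·0.277) = 6.657.
The smallest integer exceeding 6.657 is 7.

7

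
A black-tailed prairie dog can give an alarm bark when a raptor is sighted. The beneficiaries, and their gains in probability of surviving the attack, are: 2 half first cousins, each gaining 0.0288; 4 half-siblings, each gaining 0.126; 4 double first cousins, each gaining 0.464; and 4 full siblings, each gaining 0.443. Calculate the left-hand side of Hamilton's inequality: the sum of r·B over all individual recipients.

r to a half first cousin = 1/16 (half first cousins share one grandparent — one path of length 4: r = (1/2)^4 = 1/16).
r to a half-sibling = 1/4 (half-sibs share one parent — one path of length 2: r = (1/2)^2 = 1/4).
r to a double first cousin = 1/4 (double first cousins share both grandparent pairs — four paths of length 4: r = 4·(1/2)^4 = 1/4).
r to a full sibling = 0.5 (full sibs share both parents — two paths of length 2: r = 2·(1/2)^2 = 1/2).
Summing one r·B term per recipient: 2·0.0625·0.0288 + 4·0.25·0.126 + 4·0.25·0.464 + 4·0.5·0.443 = 1.4796.

1.4796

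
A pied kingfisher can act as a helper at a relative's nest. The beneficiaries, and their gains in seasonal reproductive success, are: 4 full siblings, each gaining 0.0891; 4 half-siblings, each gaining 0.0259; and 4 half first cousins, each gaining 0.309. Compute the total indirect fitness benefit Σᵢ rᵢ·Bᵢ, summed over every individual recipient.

0.28135

r to a full sibling = 1/2 (full sibs share both parents — two paths of length 2: r = 2·(1/2)^2 = 1/2).
r to a half-sibling = 1/4 (half-sibs share one parent — one path of length 2: r = (1/2)^2 = 1/4).
r to a half first cousin = 0.0625 (half first cousins share one grandparent — one path of length 4: r = (1/2)^4 = 1/16).
Summing one r·B term per recipient: 4·0.5·0.0891 + 4·0.25·0.0259 + 4·0.0625·0.309 = 0.28135.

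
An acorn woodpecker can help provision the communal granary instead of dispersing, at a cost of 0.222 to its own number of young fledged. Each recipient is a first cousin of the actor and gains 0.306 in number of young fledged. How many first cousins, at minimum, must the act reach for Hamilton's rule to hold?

6

r to a first cousin = 1/8 (first cousins share one grandparent pair — two paths of length 4: r = 2·(1/2)^4 = 1/8).
Hamilton's rule: n·r·B > C  ⇒  n > C/(r·B) = 0.222/(0.125·0.306) = 5.804.
The smallest integer exceeding 5.804 is 6.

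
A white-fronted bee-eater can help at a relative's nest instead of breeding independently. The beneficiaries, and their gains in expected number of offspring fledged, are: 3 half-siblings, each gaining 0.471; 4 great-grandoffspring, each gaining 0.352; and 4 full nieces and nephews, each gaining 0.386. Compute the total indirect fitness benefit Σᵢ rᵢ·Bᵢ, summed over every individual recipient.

0.91525

r to a half-sibling = 1/4 (half-sibs share one parent — one path of length 2: r = (1/2)^2 = 1/4).
r to a great-grandoffspring = 0.125 (three parent–offspring links: r = (1/2)^3 = 1/8).
r to a full niece or nephew = 0.25 (full aunt/uncle↔niece/nephew: two paths of length 3 through the shared grandparent pair: r = 2·(1/2)^3 = 1/4).
Summing one r·B term per recipient: 3·0.25·0.471 + 4·0.125·0.352 + 4·0.25·0.386 = 0.91525.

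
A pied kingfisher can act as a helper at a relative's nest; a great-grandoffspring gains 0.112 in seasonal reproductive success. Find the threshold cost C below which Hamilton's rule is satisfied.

0.014

r to a great-grandoffspring = 1/8 (three parent–offspring links: r = (1/2)^3 = 1/8).
Hamilton's rule: n·r·B > C, so the trait is favored while C < n·r·B = 1·0.125·0.112 = 0.014.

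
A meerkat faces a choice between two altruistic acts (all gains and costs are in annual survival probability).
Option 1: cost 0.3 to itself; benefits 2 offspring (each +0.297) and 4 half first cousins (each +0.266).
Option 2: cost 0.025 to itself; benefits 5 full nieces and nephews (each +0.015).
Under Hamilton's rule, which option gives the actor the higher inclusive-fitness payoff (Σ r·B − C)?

Option 1: r to an offspring = 0.5.
Option 1: r to a half first cousin = 0.0625.
Option 1: Σ r·B − C = (2·0.5·0.297 + 4·0.0625·0.266) − 0.3 = 0.0635.
Option 2: r to a full niece or nephew = 0.25.
Option 2: Σ r·B − C = (5·0.25·0.015) − 0.025 = -0.00625.
Option 1 has the higher net inclusive-fitness payoff.

Option 1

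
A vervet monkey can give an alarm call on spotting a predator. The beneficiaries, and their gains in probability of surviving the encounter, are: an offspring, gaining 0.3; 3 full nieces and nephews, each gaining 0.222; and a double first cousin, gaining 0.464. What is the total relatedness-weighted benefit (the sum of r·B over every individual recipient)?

0.4325

r to an offspring = 0.5 (one parent–offspring link: r = (1/2)^1 = 1/2).
r to a full niece or nephew = 1/4 (full aunt/uncle↔niece/nephew: two paths of length 3 through the shared grandparent pair: r = 2·(1/2)^3 = 1/4).
r to a double first cousin = 0.25 (double first cousins share both grandparent pairs — four paths of length 4: r = 4·(1/2)^4 = 1/4).
Summing one r·B term per recipient: 1·0.5·0.3 + 3·0.25·0.222 + 1·0.25·0.464 = 0.4325.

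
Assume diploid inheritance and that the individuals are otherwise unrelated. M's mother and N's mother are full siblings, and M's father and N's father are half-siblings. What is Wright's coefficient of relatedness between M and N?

Relatedness sums over independent paths through distinct common ancestors.
M and N are related in two ways: first cousins through their mothers (r = 1/8) and half first cousins through their fathers (r = 1/16).
r = 1/8 + 1/16 = 3/16 = 0.1875.

0.1875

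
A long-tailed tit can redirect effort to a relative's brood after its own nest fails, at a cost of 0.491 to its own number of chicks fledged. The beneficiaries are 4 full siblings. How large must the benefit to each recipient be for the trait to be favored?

0.2455

r to a full sibling = 1/2 (full sibs share both parents — two paths of length 2: r = 2·(1/2)^2 = 1/2).
Hamilton's rule with n recipients of equal r: n·r·B > C, so B > C/(n·r) = 0.491/(4·0.5) = 0.2455.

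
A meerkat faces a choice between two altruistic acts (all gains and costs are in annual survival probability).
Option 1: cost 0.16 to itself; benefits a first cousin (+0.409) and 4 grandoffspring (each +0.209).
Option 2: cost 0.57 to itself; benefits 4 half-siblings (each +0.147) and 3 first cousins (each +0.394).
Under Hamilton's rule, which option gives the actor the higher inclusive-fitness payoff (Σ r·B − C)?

Option 1

Option 1: r to a first cousin = 0.125.
Option 1: r to a grandoffspring = 0.25.
Option 1: Σ r·B − C = (1·0.125·0.409 + 4·0.25·0.209) − 0.16 = 0.100125.
Option 2: r to a half-sibling = 0.25.
Option 2: r to a first cousin = 0.125.
Option 2: Σ r·B − C = (4·0.25·0.147 + 3·0.125·0.394) − 0.57 = -0.27525.
Option 1 has the higher net inclusive-fitness payoff.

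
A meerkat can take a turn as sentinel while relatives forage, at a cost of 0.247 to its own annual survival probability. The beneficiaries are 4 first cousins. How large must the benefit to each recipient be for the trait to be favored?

0.494

r to a first cousin = 1/8 (first cousins share one grandparent pair — two paths of length 4: r = 2·(1/2)^4 = 1/8).
Hamilton's rule with n recipients of equal r: n·r·B > C, so B > C/(n·r) = 0.247/(4·0.125) = 0.494.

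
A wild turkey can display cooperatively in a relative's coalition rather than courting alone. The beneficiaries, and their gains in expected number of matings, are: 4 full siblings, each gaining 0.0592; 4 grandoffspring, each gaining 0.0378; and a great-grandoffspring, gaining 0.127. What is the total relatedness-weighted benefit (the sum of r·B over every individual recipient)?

r to a full sibling = 1/2 (full sibs share both parents — two paths of length 2: r = 2·(1/2)^2 = 1/2).
r to a grandoffspring = 1/4 (two parent–offspring links: r = (1/2)^2 = 1/4).
r to a great-grandoffspring = 0.125 (three parent–offspring links: r = (1/2)^3 = 1/8).
Summing one r·B term per recipient: 4·0.5·0.0592 + 4·0.25·0.0378 + 1·0.125·0.127 = 0.172075.

0.172075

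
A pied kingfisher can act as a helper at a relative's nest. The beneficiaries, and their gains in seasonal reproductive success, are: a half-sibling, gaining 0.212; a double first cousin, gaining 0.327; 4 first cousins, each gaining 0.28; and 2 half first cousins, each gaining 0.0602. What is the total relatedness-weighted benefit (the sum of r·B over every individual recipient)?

r to a half-sibling = 0.25 (half-sibs share one parent — one path of length 2: r = (1/2)^2 = 1/4).
r to a double first cousin = 1/4 (double first cousins share both grandparent pairs — four paths of length 4: r = 4·(1/2)^4 = 1/4).
r to a first cousin = 0.125 (first cousins share one grandparent pair — two paths of length 4: r = 2·(1/2)^4 = 1/8).
r to a half first cousin = 0.0625 (half first cousins share one grandparent — one path of length 4: r = (1/2)^4 = 1/16).
Summing one r·B term per recipient: 1·0.25·0.212 + 1·0.25·0.327 + 4·0.125·0.28 + 2·0.0625·0.0602 = 0.282275.

0.282275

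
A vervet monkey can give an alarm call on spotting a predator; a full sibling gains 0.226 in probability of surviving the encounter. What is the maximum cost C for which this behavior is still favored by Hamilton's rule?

0.113

r to a full sibling = 0.5 (full sibs share both parents — two paths of length 2: r = 2·(1/2)^2 = 1/2).
Hamilton's rule: n·r·B > C, so the trait is favored while C < n·r·B = 1·0.5·0.226 = 0.113.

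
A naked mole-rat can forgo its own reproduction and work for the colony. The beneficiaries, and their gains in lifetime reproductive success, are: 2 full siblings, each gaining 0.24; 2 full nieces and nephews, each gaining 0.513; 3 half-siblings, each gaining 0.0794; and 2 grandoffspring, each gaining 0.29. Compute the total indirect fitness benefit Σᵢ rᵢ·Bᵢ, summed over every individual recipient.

0.70105

r to a full sibling = 1/2 (full sibs share both parents — two paths of length 2: r = 2·(1/2)^2 = 1/2).
r to a full niece or nephew = 1/4 (full aunt/uncle↔niece/nephew: two paths of length 3 through the shared grandparent pair: r = 2·(1/2)^3 = 1/4).
r to a half-sibling = 0.25 (half-sibs share one parent — one path of length 2: r = (1/2)^2 = 1/4).
r to a grandoffspring = 0.25 (two parent–offspring links: r = (1/2)^2 = 1/4).
Summing one r·B term per recipient: 2·0.5·0.24 + 2·0.25·0.513 + 3·0.25·0.0794 + 2·0.25·0.29 = 0.70105.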